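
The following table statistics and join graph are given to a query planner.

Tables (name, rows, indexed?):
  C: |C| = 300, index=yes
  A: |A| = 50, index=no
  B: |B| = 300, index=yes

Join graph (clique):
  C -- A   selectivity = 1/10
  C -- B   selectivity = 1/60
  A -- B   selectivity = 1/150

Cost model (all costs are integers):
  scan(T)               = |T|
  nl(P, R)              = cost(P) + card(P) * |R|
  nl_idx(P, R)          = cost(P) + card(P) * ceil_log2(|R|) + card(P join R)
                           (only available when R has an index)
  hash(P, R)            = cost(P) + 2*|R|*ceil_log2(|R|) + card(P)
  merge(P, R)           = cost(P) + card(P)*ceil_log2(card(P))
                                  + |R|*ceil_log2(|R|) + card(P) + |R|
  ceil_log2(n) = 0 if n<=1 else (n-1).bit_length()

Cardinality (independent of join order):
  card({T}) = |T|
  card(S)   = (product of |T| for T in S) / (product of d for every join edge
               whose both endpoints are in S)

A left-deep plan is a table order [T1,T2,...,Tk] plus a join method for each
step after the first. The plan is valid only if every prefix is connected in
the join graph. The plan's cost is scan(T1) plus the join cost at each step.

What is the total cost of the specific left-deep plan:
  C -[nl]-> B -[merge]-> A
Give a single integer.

108650

step 1: scan C: cost=300, card=300
step 2: join B via nl
    card(P join B) = 300*300/(60) = 1500
    cost = 300 + 300*300 = 90300
step 3: join A via merge
    card(P join A) = 1500*50/(10*150) = 50
    cost = 90300 + 1500*11 + 50*6 + 1500 + 50 = 108650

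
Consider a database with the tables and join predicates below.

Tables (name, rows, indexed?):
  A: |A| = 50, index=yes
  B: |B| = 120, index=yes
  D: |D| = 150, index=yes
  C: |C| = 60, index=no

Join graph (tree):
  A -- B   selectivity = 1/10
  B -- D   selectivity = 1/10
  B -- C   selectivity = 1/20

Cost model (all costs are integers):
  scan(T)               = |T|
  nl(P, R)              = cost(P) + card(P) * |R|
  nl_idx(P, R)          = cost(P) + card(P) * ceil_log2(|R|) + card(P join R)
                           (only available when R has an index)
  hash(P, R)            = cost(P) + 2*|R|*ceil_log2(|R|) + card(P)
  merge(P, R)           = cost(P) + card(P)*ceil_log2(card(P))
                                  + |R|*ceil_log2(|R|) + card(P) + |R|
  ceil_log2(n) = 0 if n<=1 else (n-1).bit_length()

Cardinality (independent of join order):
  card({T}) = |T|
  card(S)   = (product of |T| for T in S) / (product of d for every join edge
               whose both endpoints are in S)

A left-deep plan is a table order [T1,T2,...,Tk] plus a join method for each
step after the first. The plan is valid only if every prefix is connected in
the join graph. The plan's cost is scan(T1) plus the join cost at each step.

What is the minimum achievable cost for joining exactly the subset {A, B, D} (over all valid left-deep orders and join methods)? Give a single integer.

Selinger DP over subsets of {A,B,D}:
  {A}: scan cost=50, card=50
  {B}: scan cost=120, card=120
  {D}: scan cost=150, card=150
  {AB}: card=600; try (A,hash)→840, (B,nl_idx)→1000, (B,merge)→1360, (A,merge)→1430, (A,nl_idx)→1440, (B,hash)→1780 …(+2); best=840 via (A,hash)
  {BD}: card=1800; try (B,hash)→1980, (D,merge)→2430, (B,merge)→2460, (D,hash)→2640, (D,nl_idx)→2880, (B,nl_idx)→3000 …(+2); best=1980 via (B,hash)
  {ABD}: card=9000; try (D,hash)→3840, (A,hash)→4380, (D,merge)→8790, (D,nl_idx)→14640, (A,nl_idx)→21780, (A,merge)→23930 …(+2); best=3840 via (D,hash)

3840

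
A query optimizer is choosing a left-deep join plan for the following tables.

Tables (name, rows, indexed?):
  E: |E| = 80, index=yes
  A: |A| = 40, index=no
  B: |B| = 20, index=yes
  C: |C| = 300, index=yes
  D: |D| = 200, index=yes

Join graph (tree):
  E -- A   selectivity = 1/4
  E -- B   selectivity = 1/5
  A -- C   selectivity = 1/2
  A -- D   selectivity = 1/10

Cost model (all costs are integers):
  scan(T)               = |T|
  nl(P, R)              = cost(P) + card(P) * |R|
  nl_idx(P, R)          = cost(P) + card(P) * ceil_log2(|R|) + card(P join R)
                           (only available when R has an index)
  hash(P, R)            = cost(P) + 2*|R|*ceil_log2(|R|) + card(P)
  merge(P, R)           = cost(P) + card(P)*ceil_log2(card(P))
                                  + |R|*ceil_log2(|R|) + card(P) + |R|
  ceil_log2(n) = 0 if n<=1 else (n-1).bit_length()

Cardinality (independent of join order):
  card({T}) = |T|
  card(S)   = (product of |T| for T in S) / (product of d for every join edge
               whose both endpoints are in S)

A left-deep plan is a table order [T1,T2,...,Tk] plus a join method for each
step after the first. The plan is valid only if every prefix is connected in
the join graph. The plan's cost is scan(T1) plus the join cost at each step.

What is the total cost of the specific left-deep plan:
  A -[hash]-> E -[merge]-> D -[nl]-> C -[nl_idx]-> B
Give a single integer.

26411800

step 1: scan A: cost=40, card=40
step 2: join E via hash
    card(P join E) = 40*80/(4) = 800
    cost = 40 + 2*80*7 + 40 = 1200
step 3: join D via merge
    card(P join D) = 800*200/(10) = 16000
    cost = 1200 + 800*10 + 200*8 + 800 + 200 = 11800
step 4: join C via nl
    card(P join C) = 16000*300/(2) = 2400000
    cost = 11800 + 16000*300 = 4811800
step 5: join B via nl_idx
    card(P join B) = 2400000*20/(5) = 9600000
    cost = 4811800 + 2400000*5 + 9600000 = 26411800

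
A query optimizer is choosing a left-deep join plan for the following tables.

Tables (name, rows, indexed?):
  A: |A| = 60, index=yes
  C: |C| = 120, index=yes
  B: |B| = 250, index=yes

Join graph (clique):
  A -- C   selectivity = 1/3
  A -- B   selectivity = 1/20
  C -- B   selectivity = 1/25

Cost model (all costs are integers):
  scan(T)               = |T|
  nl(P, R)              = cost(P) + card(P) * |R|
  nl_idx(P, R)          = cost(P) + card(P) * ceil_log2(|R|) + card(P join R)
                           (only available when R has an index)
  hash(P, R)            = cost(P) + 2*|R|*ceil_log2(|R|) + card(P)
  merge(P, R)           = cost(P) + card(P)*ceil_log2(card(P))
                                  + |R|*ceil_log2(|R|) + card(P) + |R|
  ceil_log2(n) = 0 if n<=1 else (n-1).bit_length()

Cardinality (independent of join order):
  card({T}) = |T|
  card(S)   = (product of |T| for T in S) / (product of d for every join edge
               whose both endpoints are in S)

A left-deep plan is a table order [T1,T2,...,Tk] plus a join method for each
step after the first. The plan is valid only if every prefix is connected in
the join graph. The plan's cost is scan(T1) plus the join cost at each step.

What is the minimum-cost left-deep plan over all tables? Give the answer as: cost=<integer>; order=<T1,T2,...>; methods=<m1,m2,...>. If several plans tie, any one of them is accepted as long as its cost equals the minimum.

Selinger DP (subsets sized 1..n):
  {A}: scan cost=60, card=60
  {C}: scan cost=120, card=120
  {B}: scan cost=250, card=250
  {AC}: card=2400; try (A,hash)→960, (C,merge)→1440, (A,merge)→1500, (C,hash)→1800, (C,nl_idx)→2880, (A,nl_idx)→3240 …(+2); best=960 via (A,hash)
  {AB}: card=750; try (A,hash)→1220, (B,nl_idx)→1290, (A,nl_idx)→2500, (B,merge)→2730, (A,merge)→2920, (B,hash)→4120 …(+2); best=1220 via (A,hash)
  {BC}: card=1200; try (C,hash)→2180, (B,nl_idx)→2280, (C,nl_idx)→3200, (B,merge)→3330, (C,merge)→3460, (B,hash)→4240 …(+2); best=2180 via (C,hash)
  {ABC}: card=1200; try (C,hash)→3650, (A,hash)→4100, (B,hash)→7360, (C,nl_idx)→7670, (C,merge)→10430, (A,nl_idx)→10580 …(+6); best=3650 via (C,hash)

cost=3650; order=B,A,C; methods=hash,hash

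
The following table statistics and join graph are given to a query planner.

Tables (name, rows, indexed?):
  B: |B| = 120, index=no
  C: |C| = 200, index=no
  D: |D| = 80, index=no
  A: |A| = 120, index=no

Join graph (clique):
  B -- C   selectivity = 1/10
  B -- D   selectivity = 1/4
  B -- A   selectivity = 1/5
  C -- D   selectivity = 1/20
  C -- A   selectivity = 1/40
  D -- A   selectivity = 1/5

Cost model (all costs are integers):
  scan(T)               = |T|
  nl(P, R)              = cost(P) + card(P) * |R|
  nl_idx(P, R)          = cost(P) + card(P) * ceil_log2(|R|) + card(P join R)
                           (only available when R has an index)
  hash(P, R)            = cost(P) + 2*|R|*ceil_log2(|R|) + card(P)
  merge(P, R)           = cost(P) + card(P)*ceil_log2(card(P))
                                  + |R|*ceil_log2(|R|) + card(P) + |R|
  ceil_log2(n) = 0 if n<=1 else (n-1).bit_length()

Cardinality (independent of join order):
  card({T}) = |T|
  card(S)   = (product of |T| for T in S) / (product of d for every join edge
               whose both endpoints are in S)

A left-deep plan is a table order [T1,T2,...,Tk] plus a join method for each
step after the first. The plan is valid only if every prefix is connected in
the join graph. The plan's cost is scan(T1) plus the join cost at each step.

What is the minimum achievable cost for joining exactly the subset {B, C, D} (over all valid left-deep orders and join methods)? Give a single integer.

4000

Selinger DP over subsets of {B,C,D}:
  {B}: scan cost=120, card=120
  {C}: scan cost=200, card=200
  {D}: scan cost=80, card=80
  {BC}: card=2400; try (B,hash)→2080, (C,merge)→2880, (B,merge)→2960, (C,hash)→3440, (C,nl)→24120, (B,nl)→24200; best=2080 via (B,hash)
  {BD}: card=2400; try (D,hash)→1360, (B,merge)→1680, (D,merge)→1720, (B,hash)→1840, (B,nl)→9680, (D,nl)→9720; best=1360 via (D,hash)
  {CD}: card=800; try (D,hash)→1520, (C,merge)→2520, (D,merge)→2640, (C,hash)→3360, (C,nl)→16080, (D,nl)→16200; best=1520 via (D,hash)
  {BCD}: card=2400; try (B,hash)→4000, (D,hash)→5600, (C,hash)→6960, (B,merge)→11280, (D,merge)→33920, (C,merge)→34360 …(+3); best=4000 via (B,hash)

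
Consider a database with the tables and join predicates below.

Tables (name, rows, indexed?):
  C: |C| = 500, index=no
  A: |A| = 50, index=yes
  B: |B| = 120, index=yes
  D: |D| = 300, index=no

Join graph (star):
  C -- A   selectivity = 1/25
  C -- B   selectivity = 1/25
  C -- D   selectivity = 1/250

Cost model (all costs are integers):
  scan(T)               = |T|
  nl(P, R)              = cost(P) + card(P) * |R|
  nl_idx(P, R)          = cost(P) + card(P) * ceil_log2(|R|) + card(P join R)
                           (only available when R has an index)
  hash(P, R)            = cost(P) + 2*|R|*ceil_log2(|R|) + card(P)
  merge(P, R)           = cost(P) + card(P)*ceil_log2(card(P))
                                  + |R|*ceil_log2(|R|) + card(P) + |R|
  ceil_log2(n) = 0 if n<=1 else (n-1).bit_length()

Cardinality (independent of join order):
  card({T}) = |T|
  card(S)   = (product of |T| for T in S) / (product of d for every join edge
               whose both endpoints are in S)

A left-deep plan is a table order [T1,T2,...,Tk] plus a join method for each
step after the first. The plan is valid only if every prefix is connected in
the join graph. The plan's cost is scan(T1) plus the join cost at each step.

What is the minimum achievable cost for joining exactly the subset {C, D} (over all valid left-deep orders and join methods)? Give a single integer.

Selinger DP over subsets of {C,D}:
  {C}: scan cost=500, card=500
  {D}: scan cost=300, card=300
  {CD}: card=600; try (D,hash)→6400, (C,merge)→8300, (D,merge)→8500, (C,hash)→9600, (C,nl)→150300, (D,nl)→150500; best=6400 via (D,hash)

6400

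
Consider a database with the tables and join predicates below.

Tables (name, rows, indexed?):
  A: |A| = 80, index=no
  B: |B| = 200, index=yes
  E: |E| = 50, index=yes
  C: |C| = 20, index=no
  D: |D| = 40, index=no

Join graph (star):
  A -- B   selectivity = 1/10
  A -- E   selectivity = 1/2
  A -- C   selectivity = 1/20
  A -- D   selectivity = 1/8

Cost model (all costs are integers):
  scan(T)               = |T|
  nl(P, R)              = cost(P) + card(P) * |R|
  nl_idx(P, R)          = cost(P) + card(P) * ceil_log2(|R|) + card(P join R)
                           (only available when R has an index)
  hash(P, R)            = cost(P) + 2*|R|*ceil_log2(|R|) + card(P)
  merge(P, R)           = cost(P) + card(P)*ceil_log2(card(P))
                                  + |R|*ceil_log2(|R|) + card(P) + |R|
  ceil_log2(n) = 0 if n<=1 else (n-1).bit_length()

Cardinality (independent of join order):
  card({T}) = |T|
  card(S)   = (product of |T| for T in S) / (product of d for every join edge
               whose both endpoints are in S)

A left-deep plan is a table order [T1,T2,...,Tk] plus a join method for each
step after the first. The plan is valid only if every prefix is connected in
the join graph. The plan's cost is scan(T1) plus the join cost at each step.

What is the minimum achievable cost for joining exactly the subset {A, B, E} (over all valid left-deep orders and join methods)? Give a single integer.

Selinger DP over subsets of {A,B,E}:
  {A}: scan cost=80, card=80
  {B}: scan cost=200, card=200
  {E}: scan cost=50, card=50
  {AB}: card=1600; try (A,hash)→1520, (B,nl_idx)→2320, (B,merge)→2520, (A,merge)→2640, (B,hash)→3360, (B,nl)→16080 …(+1); best=1520 via (A,hash)
  {AE}: card=2000; try (E,hash)→760, (A,merge)→1040, (E,merge)→1070, (A,hash)→1220, (E,nl_idx)→2560, (A,nl)→4050 …(+1); best=760 via (E,hash)
  {ABE}: card=40000; try (E,hash)→3720, (B,hash)→5960, (E,merge)→21070, (B,merge)→26560, (E,nl_idx)→51120, (B,nl_idx)→56760 …(+2); best=3720 via (E,hash)

3720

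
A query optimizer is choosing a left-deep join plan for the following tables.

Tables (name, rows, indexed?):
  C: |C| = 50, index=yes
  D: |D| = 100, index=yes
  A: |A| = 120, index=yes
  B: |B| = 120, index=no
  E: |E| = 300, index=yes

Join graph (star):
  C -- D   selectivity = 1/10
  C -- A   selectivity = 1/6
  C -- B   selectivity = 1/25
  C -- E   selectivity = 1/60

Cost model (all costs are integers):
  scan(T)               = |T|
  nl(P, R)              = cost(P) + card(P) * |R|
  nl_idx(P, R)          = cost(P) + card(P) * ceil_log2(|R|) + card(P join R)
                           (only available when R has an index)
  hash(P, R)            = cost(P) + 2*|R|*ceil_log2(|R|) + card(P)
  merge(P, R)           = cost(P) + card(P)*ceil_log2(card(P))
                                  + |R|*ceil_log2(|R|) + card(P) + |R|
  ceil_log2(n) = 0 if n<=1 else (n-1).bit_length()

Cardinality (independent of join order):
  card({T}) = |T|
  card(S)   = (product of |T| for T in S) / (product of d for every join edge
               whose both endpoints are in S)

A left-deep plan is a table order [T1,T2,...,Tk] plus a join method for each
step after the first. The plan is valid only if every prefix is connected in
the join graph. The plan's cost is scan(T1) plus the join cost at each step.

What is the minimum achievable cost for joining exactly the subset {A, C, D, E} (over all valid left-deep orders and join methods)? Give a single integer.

Selinger DP over subsets of {A,C,D,E}:
  {C}: scan cost=50, card=50
  {D}: scan cost=100, card=100
  {A}: scan cost=120, card=120
  {E}: scan cost=300, card=300
  {CD}: card=500; try (C,hash)→800, (D,nl_idx)→900, (D,merge)→1200, (C,nl_idx)→1200, (C,merge)→1250, (D,hash)→1500 …(+2); best=800 via (C,hash)
  {AC}: card=1000; try (C,hash)→840, (A,merge)→1360, (A,nl_idx)→1400, (C,merge)→1430, (A,hash)→1780, (C,nl_idx)→1840 …(+2); best=840 via (C,hash)
  {CE}: card=250; try (E,nl_idx)→750, (C,hash)→1200, (C,nl_idx)→2350, (E,merge)→3400, (C,merge)→3650, (E,hash)→5500 …(+2); best=750 via (E,nl_idx)
  {ACD}: card=10000; try (A,hash)→2980, (D,hash)→3240, (A,merge)→6760, (D,merge)→12640, (A,nl_idx)→14300, (D,nl_idx)→17840 …(+2); best=2980 via (A,hash)
  {CDE}: card=2500; try (D,hash)→2400, (D,merge)→3800, (D,nl_idx)→5000, (E,hash)→6700, (E,nl_idx)→7800, (E,merge)→8800 …(+2); best=2400 via (D,hash)
  {ACE}: card=5000; try (A,hash)→2680, (A,merge)→3960, (E,hash)→7240, (A,nl_idx)→7500, (E,merge)→14840, (E,nl_idx)→14840 …(+2); best=2680 via (A,hash)
  {ACDE}: card=50000; try (A,hash)→6580, (D,hash)→9080, (E,hash)→18380, (A,merge)→35860, (A,nl_idx)→69900, (D,merge)→73480 …(+6); best=6580 via (A,hash)

6580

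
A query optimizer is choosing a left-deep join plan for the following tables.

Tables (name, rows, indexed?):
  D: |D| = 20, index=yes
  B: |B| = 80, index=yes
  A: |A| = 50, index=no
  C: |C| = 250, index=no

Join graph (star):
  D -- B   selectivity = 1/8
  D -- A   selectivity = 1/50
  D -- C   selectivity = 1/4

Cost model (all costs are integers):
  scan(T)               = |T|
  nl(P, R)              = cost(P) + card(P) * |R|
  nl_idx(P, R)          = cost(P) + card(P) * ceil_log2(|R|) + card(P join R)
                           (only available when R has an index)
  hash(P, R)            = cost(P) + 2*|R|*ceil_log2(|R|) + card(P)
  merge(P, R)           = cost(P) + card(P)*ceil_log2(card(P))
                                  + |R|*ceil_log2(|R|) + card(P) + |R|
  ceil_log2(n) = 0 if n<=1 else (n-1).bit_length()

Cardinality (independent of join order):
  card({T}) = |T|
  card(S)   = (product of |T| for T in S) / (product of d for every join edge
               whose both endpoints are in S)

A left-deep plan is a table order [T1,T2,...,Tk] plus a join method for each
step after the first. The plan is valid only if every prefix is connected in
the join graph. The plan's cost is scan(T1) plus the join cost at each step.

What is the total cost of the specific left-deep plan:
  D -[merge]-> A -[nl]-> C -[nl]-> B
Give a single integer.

step 1: scan D: cost=20, card=20
step 2: join A via merge
    card(P join A) = 20*50/(50) = 20
    cost = 20 + 20*5 + 50*6 + 20 + 50 = 490
step 3: join C via nl
    card(P join C) = 20*250/(4) = 1250
    cost = 490 + 20*250 = 5490
step 4: join B via nl
    card(P join B) = 1250*80/(8) = 12500
    cost = 5490 + 1250*80 = 105490

105490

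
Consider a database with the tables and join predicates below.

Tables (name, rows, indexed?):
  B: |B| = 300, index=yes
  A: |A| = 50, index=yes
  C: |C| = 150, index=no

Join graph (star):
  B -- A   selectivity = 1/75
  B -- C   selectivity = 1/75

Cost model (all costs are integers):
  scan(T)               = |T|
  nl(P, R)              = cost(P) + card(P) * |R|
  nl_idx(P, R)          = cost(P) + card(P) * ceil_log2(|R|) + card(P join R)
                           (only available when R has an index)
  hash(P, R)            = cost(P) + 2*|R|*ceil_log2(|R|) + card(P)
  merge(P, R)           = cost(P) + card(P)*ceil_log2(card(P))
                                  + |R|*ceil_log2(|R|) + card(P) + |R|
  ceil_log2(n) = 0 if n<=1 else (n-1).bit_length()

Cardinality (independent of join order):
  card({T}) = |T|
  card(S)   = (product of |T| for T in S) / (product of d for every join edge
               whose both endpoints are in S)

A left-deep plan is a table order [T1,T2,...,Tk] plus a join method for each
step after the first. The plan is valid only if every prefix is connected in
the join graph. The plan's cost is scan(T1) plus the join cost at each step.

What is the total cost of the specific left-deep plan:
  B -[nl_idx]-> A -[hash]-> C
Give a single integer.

step 1: scan B: cost=300, card=300
step 2: join A via nl_idx
    card(P join A) = 300*50/(75) = 200
    cost = 300 + 300*6 + 200 = 2300
step 3: join C via hash
    card(P join C) = 200*150/(75) = 400
    cost = 2300 + 2*150*8 + 200 = 4900

4900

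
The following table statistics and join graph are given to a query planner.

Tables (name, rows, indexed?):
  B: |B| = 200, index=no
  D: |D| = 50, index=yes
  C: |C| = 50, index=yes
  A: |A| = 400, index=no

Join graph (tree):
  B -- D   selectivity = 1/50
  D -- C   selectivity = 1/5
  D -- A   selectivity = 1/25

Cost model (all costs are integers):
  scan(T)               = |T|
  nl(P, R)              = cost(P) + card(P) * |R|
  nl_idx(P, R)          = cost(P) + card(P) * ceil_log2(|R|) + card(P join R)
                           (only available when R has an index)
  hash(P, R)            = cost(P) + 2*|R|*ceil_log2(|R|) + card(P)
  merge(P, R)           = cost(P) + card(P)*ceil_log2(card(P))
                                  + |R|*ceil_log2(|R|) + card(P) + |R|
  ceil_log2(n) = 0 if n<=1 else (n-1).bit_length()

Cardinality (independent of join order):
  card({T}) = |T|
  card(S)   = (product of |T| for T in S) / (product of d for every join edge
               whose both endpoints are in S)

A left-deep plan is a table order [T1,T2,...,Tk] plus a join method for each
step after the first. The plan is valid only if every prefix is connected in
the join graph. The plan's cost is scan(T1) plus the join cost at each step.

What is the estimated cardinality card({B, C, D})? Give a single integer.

2000

Tables in S: B(200), C(50), D(50)
Edges inside S: B-D(d=50), D-C(d=5)
numerator = 200 * 50 * 50 = 500000
denominator = 50 * 5 = 250
card(S) = 500000 / 250 = 2000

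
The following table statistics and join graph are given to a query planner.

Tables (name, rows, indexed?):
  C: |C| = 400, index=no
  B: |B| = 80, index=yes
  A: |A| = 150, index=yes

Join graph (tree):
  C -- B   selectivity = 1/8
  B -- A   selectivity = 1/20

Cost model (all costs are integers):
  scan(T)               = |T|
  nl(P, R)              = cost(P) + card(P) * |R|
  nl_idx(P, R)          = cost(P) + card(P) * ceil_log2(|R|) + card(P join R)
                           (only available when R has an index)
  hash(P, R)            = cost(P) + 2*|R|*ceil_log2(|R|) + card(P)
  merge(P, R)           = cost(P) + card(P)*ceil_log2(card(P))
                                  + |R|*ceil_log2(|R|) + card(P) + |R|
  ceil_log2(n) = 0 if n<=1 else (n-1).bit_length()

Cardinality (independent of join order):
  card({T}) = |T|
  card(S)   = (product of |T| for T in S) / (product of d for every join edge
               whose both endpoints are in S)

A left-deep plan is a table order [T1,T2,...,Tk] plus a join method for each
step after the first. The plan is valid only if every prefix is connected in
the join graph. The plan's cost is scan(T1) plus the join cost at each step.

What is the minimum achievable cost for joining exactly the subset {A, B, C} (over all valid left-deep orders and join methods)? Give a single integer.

Selinger DP over subsets of {A,B,C}:
  {C}: scan cost=400, card=400
  {B}: scan cost=80, card=80
  {A}: scan cost=150, card=150
  {BC}: card=4000; try (B,hash)→1920, (C,merge)→4720, (B,merge)→5040, (B,nl_idx)→7200, (C,hash)→7360, (C,nl)→32080 …(+1); best=1920 via (B,hash)
  {AB}: card=600; try (A,nl_idx)→1320, (B,hash)→1420, (B,nl_idx)→1800, (A,merge)→2070, (B,merge)→2140, (A,hash)→2560 …(+2); best=1320 via (A,nl_idx)
  {ABC}: card=30000; try (A,hash)→8320, (C,hash)→9120, (C,merge)→11920, (A,merge)→55270, (A,nl_idx)→63920, (C,nl)→241320 …(+1); best=8320 via (A,hash)

8320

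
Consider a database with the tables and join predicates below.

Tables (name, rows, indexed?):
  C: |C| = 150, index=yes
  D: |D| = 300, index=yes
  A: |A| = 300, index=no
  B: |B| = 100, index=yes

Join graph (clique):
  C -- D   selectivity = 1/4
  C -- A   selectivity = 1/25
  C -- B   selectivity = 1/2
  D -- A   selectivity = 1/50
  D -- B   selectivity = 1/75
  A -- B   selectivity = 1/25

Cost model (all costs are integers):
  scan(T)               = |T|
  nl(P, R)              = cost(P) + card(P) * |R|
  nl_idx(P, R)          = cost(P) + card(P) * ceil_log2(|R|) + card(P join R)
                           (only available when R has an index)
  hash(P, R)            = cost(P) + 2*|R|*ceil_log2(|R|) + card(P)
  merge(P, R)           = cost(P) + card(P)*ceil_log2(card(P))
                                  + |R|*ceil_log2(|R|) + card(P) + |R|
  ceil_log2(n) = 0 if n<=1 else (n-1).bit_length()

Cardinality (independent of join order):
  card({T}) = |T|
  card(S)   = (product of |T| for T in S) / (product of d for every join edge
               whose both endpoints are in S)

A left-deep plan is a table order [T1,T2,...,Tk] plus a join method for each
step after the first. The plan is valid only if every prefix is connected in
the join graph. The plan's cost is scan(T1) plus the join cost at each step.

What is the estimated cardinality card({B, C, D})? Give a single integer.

Tables in S: B(100), C(150), D(300)
Edges inside S: C-D(d=4), C-B(d=2), D-B(d=75)
numerator = 100 * 150 * 300 = 4500000
denominator = 4 * 2 * 75 = 600
card(S) = 4500000 / 600 = 7500

7500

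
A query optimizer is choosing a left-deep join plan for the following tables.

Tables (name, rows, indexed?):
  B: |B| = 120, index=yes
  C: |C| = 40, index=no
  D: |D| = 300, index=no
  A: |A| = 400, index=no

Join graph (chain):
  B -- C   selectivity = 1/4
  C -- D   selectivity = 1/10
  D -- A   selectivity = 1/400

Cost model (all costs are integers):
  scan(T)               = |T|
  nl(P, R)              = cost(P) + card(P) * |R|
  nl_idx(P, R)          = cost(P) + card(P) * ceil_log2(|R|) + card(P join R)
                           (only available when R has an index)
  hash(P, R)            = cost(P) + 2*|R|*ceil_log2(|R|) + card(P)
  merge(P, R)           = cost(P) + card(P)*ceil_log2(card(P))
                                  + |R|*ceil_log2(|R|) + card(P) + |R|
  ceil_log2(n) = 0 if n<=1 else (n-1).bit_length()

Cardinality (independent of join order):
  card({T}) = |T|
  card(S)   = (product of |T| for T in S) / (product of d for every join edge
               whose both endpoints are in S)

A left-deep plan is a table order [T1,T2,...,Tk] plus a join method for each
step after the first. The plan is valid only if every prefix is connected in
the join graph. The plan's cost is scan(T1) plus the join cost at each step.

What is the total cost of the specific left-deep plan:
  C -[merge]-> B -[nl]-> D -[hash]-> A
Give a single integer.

404480

step 1: scan C: cost=40, card=40
step 2: join B via merge
    card(P join B) = 40*120/(4) = 1200
    cost = 40 + 40*6 + 120*7 + 40 + 120 = 1280
step 3: join D via nl
    card(P join D) = 1200*300/(10) = 36000
    cost = 1280 + 1200*300 = 361280
step 4: join A via hash
    card(P join A) = 36000*400/(400) = 36000
    cost = 361280 + 2*400*9 + 36000 = 404480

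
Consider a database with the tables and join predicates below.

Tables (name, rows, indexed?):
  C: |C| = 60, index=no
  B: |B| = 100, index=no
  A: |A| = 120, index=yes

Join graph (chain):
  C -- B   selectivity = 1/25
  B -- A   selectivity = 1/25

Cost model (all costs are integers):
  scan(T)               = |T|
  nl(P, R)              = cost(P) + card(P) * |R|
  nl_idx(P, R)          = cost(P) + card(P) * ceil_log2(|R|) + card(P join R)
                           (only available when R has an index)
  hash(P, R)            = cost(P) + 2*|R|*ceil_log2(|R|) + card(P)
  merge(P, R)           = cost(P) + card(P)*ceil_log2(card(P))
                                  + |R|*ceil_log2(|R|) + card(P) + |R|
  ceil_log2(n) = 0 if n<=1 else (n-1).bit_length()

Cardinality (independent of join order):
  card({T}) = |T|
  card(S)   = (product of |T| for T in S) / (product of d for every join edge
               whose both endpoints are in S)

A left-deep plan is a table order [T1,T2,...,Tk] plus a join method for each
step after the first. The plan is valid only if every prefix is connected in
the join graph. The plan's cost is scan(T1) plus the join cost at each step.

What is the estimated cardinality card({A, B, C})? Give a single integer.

Tables in S: A(120), B(100), C(60)
Edges inside S: C-B(d=25), B-A(d=25)
numerator = 120 * 100 * 60 = 720000
denominator = 25 * 25 = 625
card(S) = 720000 / 625 = 1152

1152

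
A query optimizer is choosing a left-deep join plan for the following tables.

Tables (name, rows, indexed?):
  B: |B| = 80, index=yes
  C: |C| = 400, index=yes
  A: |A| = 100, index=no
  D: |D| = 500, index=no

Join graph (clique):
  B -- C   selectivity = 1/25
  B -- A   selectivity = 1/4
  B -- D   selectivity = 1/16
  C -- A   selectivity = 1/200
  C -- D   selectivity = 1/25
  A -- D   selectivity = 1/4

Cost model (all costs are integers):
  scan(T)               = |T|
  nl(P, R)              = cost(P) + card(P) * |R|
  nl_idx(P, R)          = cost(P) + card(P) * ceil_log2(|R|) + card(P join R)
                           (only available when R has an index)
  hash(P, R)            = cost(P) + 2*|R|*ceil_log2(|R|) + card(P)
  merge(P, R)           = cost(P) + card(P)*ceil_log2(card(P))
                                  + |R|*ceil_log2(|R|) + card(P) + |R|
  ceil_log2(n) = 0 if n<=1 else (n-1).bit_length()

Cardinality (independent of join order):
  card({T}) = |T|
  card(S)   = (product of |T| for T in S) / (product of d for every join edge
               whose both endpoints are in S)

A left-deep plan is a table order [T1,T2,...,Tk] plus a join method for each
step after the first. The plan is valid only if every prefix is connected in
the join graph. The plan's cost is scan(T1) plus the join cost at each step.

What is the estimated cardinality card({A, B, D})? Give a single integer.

Tables in S: A(100), B(80), D(500)
Edges inside S: B-A(d=4), B-D(d=16), A-D(d=4)
numerator = 100 * 80 * 500 = 4000000
denominator = 4 * 16 * 4 = 256
card(S) = 4000000 / 256 = 15625

15625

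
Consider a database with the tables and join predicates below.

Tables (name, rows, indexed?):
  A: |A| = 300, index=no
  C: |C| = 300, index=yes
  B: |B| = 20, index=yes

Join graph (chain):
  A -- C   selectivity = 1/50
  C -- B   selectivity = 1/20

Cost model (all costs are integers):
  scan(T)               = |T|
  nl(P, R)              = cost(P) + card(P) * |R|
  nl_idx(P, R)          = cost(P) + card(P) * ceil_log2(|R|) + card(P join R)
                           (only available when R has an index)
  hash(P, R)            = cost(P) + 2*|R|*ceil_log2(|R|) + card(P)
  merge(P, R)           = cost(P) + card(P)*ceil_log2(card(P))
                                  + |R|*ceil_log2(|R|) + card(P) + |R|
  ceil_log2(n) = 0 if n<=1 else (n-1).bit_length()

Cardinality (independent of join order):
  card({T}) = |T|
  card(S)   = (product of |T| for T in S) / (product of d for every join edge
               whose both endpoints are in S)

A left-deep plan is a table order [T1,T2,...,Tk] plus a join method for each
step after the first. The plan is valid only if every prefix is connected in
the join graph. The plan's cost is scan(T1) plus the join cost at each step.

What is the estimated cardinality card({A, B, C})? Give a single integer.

Tables in S: A(300), B(20), C(300)
Edges inside S: A-C(d=50), C-B(d=20)
numerator = 300 * 20 * 300 = 1800000
denominator = 50 * 20 = 1000
card(S) = 1800000 / 1000 = 1800

1800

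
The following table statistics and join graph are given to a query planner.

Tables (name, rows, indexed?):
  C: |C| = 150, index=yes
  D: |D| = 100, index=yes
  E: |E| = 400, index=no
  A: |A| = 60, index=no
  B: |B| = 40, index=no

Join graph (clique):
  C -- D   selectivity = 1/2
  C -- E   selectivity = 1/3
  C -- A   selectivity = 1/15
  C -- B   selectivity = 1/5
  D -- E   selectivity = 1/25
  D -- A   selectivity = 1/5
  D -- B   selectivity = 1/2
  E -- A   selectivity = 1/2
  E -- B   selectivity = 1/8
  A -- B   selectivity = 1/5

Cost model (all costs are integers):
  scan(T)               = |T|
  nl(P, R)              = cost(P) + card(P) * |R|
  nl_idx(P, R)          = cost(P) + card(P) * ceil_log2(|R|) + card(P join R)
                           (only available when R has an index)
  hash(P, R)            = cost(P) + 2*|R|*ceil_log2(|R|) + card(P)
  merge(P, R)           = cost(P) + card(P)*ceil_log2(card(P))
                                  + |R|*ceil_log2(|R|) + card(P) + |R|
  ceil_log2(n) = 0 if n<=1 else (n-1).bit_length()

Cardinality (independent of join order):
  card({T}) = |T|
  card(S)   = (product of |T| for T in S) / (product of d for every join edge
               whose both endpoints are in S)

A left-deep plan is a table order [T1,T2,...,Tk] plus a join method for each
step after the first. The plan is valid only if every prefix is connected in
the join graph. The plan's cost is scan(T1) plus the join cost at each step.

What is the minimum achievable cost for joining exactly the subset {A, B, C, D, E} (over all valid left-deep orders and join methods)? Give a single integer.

16200

Selinger DP over subsets of {A,B,C,D,E}:
  {C}: scan cost=150, card=150
  {D}: scan cost=100, card=100
  {E}: scan cost=400, card=400
  {A}: scan cost=60, card=60
  {B}: scan cost=40, card=40
  {CD}: card=7500; try (D,hash)→1700, (C,merge)→2250, (D,merge)→2300, (C,hash)→2600, (C,nl_idx)→8400, (D,nl_idx)→8700 …(+2); best=1700 via (D,hash)
  {CE}: card=20000; try (C,hash)→3200, (E,merge)→5500, (C,merge)→5750, (E,hash)→7500, (C,nl_idx)→23600, (E,nl)→60150 …(+1); best=3200 via (C,hash)
  {AC}: card=600; try (A,hash)→1020, (C,nl_idx)→1140, (C,merge)→1830, (A,merge)→1920, (C,hash)→2520, (C,nl)→9060 …(+1); best=1020 via (A,hash)
  {BC}: card=1200; try (B,hash)→780, (C,nl_idx)→1560, (C,merge)→1670, (B,merge)→1780, (C,hash)→2480, (C,nl)→6040 …(+1); best=780 via (B,hash)
  {DE}: card=1600; try (D,hash)→2200, (D,nl_idx)→4800, (E,merge)→4900, (D,merge)→5200, (E,hash)→7400, (E,nl)→40100 …(+1); best=2200 via (D,hash)
  {AD}: card=1200; try (A,hash)→920, (D,merge)→1280, (A,merge)→1320, (D,hash)→1520, (D,nl_idx)→1680, (D,nl)→6060 …(+1); best=920 via (A,hash)
  {BD}: card=2000; try (B,hash)→680, (D,merge)→1120, (B,merge)→1180, (D,hash)→1480, (D,nl_idx)→2320, (D,nl)→4040 …(+1); best=680 via (B,hash)
  {AE}: card=12000; try (A,hash)→1520, (E,merge)→4480, (A,merge)→4820, (E,hash)→7320, (E,nl)→24060, (A,nl)→24400; best=1520 via (A,hash)
  {BE}: card=2000; try (B,hash)→1280, (E,merge)→4320, (B,merge)→4680, (E,hash)→7280, (E,nl)→16040, (B,nl)→16400; best=1280 via (B,hash)
  {AB}: card=480; try (B,hash)→600, (A,merge)→740, (B,merge)→760, (A,hash)→800, (A,nl)→2440, (B,nl)→2460; best=600 via (B,hash)
  {CDE}: card=40000; try (C,hash)→6200, (E,hash)→16400, (C,merge)→22750, (D,hash)→24600, (C,nl_idx)→55000, (E,merge)→110700 …(+5); best=6200 via (C,hash)
  {ACD}: card=6000; try (D,hash)→3020, (C,hash)→4520, (D,merge)→8420, (A,hash)→9920, (D,nl_idx)→11220, (C,nl_idx)→16520 …(+5); best=3020 via (D,hash)
  {BCD}: card=30000; try (D,hash)→3380, (C,hash)→5080, (B,hash)→9680, (D,merge)→15980, (C,merge)→26030, (D,nl_idx)→39180 …(+5); best=3380 via (D,hash)
  {ACE}: card=40000; try (E,hash)→8820, (E,merge)→11620, (C,hash)→15920, (A,hash)→23920, (C,nl_idx)→137520, (C,merge)→182870 …(+4); best=8820 via (E,hash)
  {BCE}: card=20000; try (C,hash)→5680, (E,hash)→9180, (E,merge)→19180, (B,hash)→23680, (C,merge)→26630, (C,nl_idx)→37280 …(+4); best=5680 via (C,hash)
  {ABC}: card=960; try (B,hash)→2100, (A,hash)→2700, (C,hash)→3480, (C,nl_idx)→5400, (C,merge)→6750, (B,merge)→7900 …(+4); best=2100 via (B,hash)
  {ADE}: card=9600; try (A,hash)→4520, (E,hash)→9320, (D,hash)→14920, (E,merge)→19320, (A,merge)→21820, (D,nl_idx)→95120 …(+4); best=4520 via (A,hash)
  {BDE}: card=4000; try (B,hash)→4280, (D,hash)→4680, (E,hash)→9880, (D,nl_idx)→19280, (B,merge)→21680, (D,merge)→26080 …(+4); best=4280 via (B,hash)
  {ABD}: card=4800; try (D,hash)→2480, (B,hash)→2600, (A,hash)→3400, (D,merge)→6200, (D,nl_idx)→8760, (B,merge)→15600 …(+4); best=2480 via (D,hash)
  {ABE}: card=12000; try (A,hash)→4000, (E,hash)→8280, (E,merge)→9400, (B,hash)→14000, (A,merge)→25700, (A,nl)→121280 …(+3); best=4000 via (A,hash)
  {ACDE}: card=16000; try (E,hash)→16220, (C,hash)→16520, (A,hash)→46920, (D,hash)→50220, (E,merge)→91020, (C,nl_idx)→97320 …(+8); best=16220 via (E,hash)
  {BCDE}: card=20000; try (C,hash)→10680, (D,hash)→27080, (E,hash)→40580, (B,hash)→46680, (C,nl_idx)→56280, (C,merge)→57630 …(+8); best=10680 via (C,hash)
  {ABCD}: card=4800; try (D,hash)→4460, (B,hash)→9500, (C,hash)→9680, (D,merge)→13460, (D,nl_idx)→13620, (A,hash)→34100 …(+8); best=4460 via (D,hash)
  {ABCE}: card=8000; try (E,hash)→10260, (E,merge)→16660, (C,hash)→18400, (A,hash)→26400, (B,hash)→49300, (C,nl_idx)→108000 …(+7); best=10260 via (E,hash)
  {ABDE}: card=4800; try (A,hash)→9000, (E,hash)→14480, (B,hash)→14600, (D,hash)→17400, (A,merge)→56700, (E,merge)→73680 …(+7); best=9000 via (A,hash)
  {ABCDE}: card=1600; try (C,hash)→16200, (E,hash)→16460, (D,hash)→19660, (A,hash)→31400, (B,hash)→32700, (C,nl_idx)→49000 …(+11); best=16200 via (C,hash)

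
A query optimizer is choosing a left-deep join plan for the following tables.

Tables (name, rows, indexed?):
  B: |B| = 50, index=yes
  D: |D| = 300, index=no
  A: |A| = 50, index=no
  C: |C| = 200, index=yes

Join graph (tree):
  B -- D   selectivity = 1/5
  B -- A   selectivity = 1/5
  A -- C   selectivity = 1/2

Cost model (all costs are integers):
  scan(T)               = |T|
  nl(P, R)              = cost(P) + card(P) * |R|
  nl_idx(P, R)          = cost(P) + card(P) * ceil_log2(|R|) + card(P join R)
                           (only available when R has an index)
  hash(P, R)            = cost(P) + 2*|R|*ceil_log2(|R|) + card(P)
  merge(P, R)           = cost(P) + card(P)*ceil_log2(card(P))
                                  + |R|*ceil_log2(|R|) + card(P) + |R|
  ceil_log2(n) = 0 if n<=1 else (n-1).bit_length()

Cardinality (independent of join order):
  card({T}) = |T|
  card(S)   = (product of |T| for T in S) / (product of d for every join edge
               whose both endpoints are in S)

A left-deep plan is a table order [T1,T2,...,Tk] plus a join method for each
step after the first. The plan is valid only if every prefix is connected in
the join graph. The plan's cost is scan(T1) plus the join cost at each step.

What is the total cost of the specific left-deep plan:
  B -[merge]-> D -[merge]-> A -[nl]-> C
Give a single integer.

step 1: scan B: cost=50, card=50
step 2: join D via merge
    card(P join D) = 50*300/(5) = 3000
    cost = 50 + 50*6 + 300*9 + 50 + 300 = 3400
step 3: join A via merge
    card(P join A) = 3000*50/(5) = 30000
    cost = 3400 + 3000*12 + 50*6 + 3000 + 50 = 42750
step 4: join C via nl
    card(P join C) = 30000*200/(2) = 3000000
    cost = 42750 + 30000*200 = 6042750

6042750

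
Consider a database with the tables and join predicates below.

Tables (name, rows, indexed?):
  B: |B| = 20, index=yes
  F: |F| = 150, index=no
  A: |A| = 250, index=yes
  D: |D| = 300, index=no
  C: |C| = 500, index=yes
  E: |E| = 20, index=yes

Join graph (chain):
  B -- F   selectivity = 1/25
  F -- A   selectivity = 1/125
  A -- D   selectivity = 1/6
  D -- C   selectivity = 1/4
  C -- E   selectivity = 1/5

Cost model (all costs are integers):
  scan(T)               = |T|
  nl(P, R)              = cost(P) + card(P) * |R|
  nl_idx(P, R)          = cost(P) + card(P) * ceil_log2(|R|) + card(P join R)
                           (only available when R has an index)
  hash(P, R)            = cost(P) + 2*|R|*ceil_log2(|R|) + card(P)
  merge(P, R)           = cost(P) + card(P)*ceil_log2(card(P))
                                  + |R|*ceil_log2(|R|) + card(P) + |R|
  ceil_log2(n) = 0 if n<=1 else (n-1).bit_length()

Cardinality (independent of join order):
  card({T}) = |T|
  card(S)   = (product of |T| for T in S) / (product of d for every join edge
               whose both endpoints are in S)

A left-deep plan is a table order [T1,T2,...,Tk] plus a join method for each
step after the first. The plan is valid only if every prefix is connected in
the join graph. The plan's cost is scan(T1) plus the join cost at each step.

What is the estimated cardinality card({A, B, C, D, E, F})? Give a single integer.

6000000

Tables in S: A(250), B(20), C(500), D(300), E(20), F(150)
Edges inside S: B-F(d=25), F-A(d=125), A-D(d=6), D-C(d=4), C-E(d=5)
numerator = 250 * 20 * 500 * 300 * 20 * 150 = 2250000000000
denominator = 25 * 125 * 6 * 4 * 5 = 375000
card(S) = 2250000000000 / 375000 = 6000000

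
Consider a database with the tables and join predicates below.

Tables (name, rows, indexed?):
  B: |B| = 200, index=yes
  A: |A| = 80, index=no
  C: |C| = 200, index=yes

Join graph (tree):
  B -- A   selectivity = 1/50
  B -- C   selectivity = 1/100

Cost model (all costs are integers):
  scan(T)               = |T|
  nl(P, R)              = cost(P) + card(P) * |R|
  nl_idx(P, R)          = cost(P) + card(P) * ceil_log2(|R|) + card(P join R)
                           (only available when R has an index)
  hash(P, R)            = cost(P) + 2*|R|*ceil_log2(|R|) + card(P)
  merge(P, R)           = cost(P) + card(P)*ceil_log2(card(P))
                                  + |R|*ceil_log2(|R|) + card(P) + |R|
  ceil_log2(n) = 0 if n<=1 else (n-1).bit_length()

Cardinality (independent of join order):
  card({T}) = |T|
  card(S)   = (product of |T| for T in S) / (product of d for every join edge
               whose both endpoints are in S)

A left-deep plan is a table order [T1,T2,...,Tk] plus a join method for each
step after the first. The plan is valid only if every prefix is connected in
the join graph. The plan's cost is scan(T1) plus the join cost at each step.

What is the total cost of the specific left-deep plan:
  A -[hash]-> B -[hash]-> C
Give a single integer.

step 1: scan A: cost=80, card=80
step 2: join B via hash
    card(P join B) = 80*200/(50) = 320
    cost = 80 + 2*200*8 + 80 = 3360
step 3: join C via hash
    card(P join C) = 320*200/(100) = 640
    cost = 3360 + 2*200*8 + 320 = 6880

6880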